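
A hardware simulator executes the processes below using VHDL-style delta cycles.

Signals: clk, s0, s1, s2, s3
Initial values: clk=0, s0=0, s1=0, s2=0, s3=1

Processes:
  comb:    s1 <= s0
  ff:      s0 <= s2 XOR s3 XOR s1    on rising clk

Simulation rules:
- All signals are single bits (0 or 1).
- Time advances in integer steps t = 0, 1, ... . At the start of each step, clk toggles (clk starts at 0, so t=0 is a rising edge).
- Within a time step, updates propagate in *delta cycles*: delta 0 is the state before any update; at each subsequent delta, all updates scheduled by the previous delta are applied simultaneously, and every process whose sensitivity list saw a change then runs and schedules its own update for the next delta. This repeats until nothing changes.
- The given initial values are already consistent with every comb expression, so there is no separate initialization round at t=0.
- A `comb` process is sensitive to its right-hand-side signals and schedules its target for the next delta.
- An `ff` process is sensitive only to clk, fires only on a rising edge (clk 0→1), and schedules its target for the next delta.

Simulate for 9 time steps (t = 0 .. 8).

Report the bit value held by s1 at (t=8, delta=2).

0

[bits: s3,s2,clk,s1,s0]
t=0: Δ0=10000 Δ1=10100 Δ2=10101 Δ3=10111 | 3Δ
t=1: Δ0=10111 Δ1=10011 | 1Δ
t=2: Δ0=10011 Δ1=10111 Δ2=10110 Δ3=10100 | 3Δ
t=3: Δ0=10100 Δ1=10000 | 1Δ
t=4: Δ0=10000 Δ1=10100 Δ2=10101 Δ3=10111 | 3Δ
t=5: Δ0=10111 Δ1=10011 | 1Δ
t=6: Δ0=10011 Δ1=10111 Δ2=10110 Δ3=10100 | 3Δ
t=7: Δ0=10100 Δ1=10000 | 1Δ
t=8: Δ0=10000 Δ1=10100 Δ2=10101 Δ3=10111 | 3Δ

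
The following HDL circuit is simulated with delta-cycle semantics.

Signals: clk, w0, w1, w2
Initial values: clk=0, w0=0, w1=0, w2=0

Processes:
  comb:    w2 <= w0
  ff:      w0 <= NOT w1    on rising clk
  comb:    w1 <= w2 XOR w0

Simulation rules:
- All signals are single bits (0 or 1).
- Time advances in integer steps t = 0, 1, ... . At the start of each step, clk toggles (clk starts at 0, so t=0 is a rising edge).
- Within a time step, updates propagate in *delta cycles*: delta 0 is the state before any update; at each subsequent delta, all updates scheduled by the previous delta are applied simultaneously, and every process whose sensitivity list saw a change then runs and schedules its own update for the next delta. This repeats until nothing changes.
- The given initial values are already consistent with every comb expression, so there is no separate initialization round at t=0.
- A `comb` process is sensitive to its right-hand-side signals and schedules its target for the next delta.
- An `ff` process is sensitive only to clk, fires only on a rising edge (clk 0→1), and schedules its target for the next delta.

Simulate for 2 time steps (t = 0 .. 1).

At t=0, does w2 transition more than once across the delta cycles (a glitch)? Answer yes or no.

no

t0.Δ0 w0=0 w1=0 clk=0 w2=0
t0.Δ1 w0=0 w1=0 clk=1 w2=0
t0.Δ2 w0=1 w1=0 clk=1 w2=0
t0.Δ3 w0=1 w1=1 clk=1 w2=1
t0.Δ4 w0=1 w1=0 clk=1 w2=1
t1.Δ0 w0=1 w1=0 clk=1 w2=1
t1.Δ1 w0=1 w1=0 clk=0 w2=1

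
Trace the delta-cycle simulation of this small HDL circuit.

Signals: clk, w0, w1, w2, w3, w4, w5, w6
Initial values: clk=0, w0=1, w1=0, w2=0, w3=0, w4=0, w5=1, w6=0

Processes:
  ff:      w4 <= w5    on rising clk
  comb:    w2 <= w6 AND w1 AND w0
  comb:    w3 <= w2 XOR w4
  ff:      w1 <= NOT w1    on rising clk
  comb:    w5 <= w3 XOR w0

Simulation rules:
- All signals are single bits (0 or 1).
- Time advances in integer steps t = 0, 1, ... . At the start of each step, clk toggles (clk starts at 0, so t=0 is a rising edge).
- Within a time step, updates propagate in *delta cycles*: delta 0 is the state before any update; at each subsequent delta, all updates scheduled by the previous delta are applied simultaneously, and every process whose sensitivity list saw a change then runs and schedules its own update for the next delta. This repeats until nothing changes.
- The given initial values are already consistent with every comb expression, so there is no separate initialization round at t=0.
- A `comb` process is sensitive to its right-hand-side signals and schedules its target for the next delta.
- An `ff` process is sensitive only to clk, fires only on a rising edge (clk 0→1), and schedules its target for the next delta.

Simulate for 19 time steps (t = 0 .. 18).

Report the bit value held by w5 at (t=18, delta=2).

0

t=0 Δ0: w3=0 w5=1 w2=0 w4=0 w1=0 w6=0 clk=0 w0=1
  Δ1: clk:0→1
  Δ2: w4:0→1, w1:0→1
  Δ3: w3:0→1
  Δ4: w5:1→0
  (4Δ to stable)
t=1 Δ0: w3=1 w5=0 w2=0 w4=1 w1=1 w6=0 clk=1 w0=1
  Δ1: clk:1→0
  (1Δ to stable)
t=2 Δ0: w3=1 w5=0 w2=0 w4=1 w1=1 w6=0 clk=0 w0=1
  Δ1: clk:0→1
  Δ2: w4:1→0, w1:1→0
  Δ3: w3:1→0
  Δ4: w5:0→1
  (4Δ to stable)
t=3 Δ0: w3=0 w5=1 w2=0 w4=0 w1=0 w6=0 clk=1 w0=1
  Δ1: clk:1→0
  (1Δ to stable)
t=4 Δ0: w3=0 w5=1 w2=0 w4=0 w1=0 w6=0 clk=0 w0=1
  Δ1: clk:0→1
  Δ2: w4:0→1, w1:0→1
  Δ3: w3:0→1
  Δ4: w5:1→0
  (4Δ to stable)
t=5 Δ0: w3=1 w5=0 w2=0 w4=1 w1=1 w6=0 clk=1 w0=1
  Δ1: clk:1→0
  (1Δ to stable)
t=6 Δ0: w3=1 w5=0 w2=0 w4=1 w1=1 w6=0 clk=0 w0=1
  Δ1: clk:0→1
  Δ2: w4:1→0, w1:1→0
  Δ3: w3:1→0
  Δ4: w5:0→1
  (4Δ to stable)
t=7 Δ0: w3=0 w5=1 w2=0 w4=0 w1=0 w6=0 clk=1 w0=1
  Δ1: clk:1→0
  (1Δ to stable)
t=8 Δ0: w3=0 w5=1 w2=0 w4=0 w1=0 w6=0 clk=0 w0=1
  Δ1: clk:0→1
  Δ2: w4:0→1, w1:0→1
  Δ3: w3:0→1
  Δ4: w5:1→0
  (4Δ to stable)
t=9 Δ0: w3=1 w5=0 w2=0 w4=1 w1=1 w6=0 clk=1 w0=1
  Δ1: clk:1→0
  (1Δ to stable)
t=10 Δ0: w3=1 w5=0 w2=0 w4=1 w1=1 w6=0 clk=0 w0=1
  Δ1: clk:0→1
  Δ2: w4:1→0, w1:1→0
  Δ3: w3:1→0
  Δ4: w5:0→1
  (4Δ to stable)
t=11 Δ0: w3=0 w5=1 w2=0 w4=0 w1=0 w6=0 clk=1 w0=1
  Δ1: clk:1→0
  (1Δ to stable)
t=12 Δ0: w3=0 w5=1 w2=0 w4=0 w1=0 w6=0 clk=0 w0=1
  Δ1: clk:0→1
  Δ2: w4:0→1, w1:0→1
  Δ3: w3:0→1
  Δ4: w5:1→0
  (4Δ to stable)
t=13 Δ0: w3=1 w5=0 w2=0 w4=1 w1=1 w6=0 clk=1 w0=1
  Δ1: clk:1→0
  (1Δ to stable)
t=14 Δ0: w3=1 w5=0 w2=0 w4=1 w1=1 w6=0 clk=0 w0=1
  Δ1: clk:0→1
  Δ2: w4:1→0, w1:1→0
  Δ3: w3:1→0
  Δ4: w5:0→1
  (4Δ to stable)
t=15 Δ0: w3=0 w5=1 w2=0 w4=0 w1=0 w6=0 clk=1 w0=1
  Δ1: clk:1→0
  (1Δ to stable)
t=16 Δ0: w3=0 w5=1 w2=0 w4=0 w1=0 w6=0 clk=0 w0=1
  Δ1: clk:0→1
  Δ2: w4:0→1, w1:0→1
  Δ3: w3:0→1
  Δ4: w5:1→0
  (4Δ to stable)
t=17 Δ0: w3=1 w5=0 w2=0 w4=1 w1=1 w6=0 clk=1 w0=1
  Δ1: clk:1→0
  (1Δ to stable)
t=18 Δ0: w3=1 w5=0 w2=0 w4=1 w1=1 w6=0 clk=0 w0=1
  Δ1: clk:0→1
  Δ2: w4:1→0, w1:1→0
  Δ3: w3:1→0
  Δ4: w5:0→1
  (4Δ to stable)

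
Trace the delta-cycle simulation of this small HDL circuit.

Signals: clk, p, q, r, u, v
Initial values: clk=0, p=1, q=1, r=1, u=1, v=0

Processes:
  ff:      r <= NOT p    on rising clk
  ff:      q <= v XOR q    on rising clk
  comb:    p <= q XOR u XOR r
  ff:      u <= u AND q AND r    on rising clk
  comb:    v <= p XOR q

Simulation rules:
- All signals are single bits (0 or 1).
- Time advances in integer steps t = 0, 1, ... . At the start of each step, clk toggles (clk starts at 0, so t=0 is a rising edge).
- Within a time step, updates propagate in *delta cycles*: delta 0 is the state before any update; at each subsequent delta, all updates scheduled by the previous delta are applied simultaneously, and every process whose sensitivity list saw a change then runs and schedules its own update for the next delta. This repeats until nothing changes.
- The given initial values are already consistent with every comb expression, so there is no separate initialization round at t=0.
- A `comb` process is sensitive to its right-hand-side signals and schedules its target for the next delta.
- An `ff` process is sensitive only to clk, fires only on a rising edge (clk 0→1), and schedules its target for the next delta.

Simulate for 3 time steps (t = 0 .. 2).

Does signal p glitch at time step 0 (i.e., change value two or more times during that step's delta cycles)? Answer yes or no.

no

t0.Δ0 v=0 clk=0 r=1 q=1 u=1 p=1
t0.Δ1 v=0 clk=1 r=1 q=1 u=1 p=1
t0.Δ2 v=0 clk=1 r=0 q=1 u=1 p=1
t0.Δ3 v=0 clk=1 r=0 q=1 u=1 p=0
t0.Δ4 v=1 clk=1 r=0 q=1 u=1 p=0
t1.Δ0 v=1 clk=1 r=0 q=1 u=1 p=0
t1.Δ1 v=1 clk=0 r=0 q=1 u=1 p=0
t2.Δ0 v=1 clk=0 r=0 q=1 u=1 p=0
t2.Δ1 v=1 clk=1 r=0 q=1 u=1 p=0
t2.Δ2 v=1 clk=1 r=1 q=0 u=0 p=0
t2.Δ3 v=0 clk=1 r=1 q=0 u=0 p=1
t2.Δ4 v=1 clk=1 r=1 q=0 u=0 p=1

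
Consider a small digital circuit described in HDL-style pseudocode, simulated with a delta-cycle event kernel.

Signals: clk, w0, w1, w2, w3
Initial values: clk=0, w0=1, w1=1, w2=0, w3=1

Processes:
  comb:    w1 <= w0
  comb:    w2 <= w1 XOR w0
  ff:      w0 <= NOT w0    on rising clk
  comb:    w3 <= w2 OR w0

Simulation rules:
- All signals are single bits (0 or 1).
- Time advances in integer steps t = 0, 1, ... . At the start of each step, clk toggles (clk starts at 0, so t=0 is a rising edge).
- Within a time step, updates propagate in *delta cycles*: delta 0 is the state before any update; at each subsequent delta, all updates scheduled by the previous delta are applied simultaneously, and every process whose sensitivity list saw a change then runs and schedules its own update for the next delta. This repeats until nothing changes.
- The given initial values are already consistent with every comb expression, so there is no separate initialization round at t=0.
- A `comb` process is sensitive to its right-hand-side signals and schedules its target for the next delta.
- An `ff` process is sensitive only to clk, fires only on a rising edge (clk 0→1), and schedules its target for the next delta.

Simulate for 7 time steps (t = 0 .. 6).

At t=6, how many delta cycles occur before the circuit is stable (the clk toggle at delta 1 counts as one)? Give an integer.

[bits: w1,w2,w0,clk,w3]
t=0: Δ0=10101 Δ1=10111 Δ2=10011 Δ3=01010 Δ4=00011 Δ5=00010 | 5Δ
t=1: Δ0=00010 Δ1=00000 | 1Δ
t=2: Δ0=00000 Δ1=00010 Δ2=00110 Δ3=11111 Δ4=10111 | 4Δ
t=3: Δ0=10111 Δ1=10101 | 1Δ
t=4: Δ0=10101 Δ1=10111 Δ2=10011 Δ3=01010 Δ4=00011 Δ5=00010 | 5Δ
t=5: Δ0=00010 Δ1=00000 | 1Δ
t=6: Δ0=00000 Δ1=00010 Δ2=00110 Δ3=11111 Δ4=10111 | 4Δ

4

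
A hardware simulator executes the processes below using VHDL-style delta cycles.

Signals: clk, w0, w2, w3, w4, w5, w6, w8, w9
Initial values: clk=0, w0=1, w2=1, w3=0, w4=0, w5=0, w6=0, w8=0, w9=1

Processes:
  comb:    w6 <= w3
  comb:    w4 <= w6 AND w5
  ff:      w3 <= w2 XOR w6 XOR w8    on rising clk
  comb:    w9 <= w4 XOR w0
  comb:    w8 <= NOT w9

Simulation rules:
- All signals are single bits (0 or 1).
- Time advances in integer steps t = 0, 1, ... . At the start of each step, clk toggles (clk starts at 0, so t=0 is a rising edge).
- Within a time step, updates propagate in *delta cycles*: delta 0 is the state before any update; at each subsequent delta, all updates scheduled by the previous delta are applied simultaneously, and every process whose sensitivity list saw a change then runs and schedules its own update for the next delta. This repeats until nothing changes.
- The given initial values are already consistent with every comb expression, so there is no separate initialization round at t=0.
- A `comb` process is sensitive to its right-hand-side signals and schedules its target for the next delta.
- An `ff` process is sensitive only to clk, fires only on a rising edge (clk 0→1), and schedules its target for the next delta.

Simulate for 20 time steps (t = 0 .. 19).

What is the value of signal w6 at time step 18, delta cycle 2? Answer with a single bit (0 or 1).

[bits: w4,clk,w2,w6,w0,w5,w3,w9,w8]
t=0: Δ0=001010010 Δ1=011010010 Δ2=011010110 Δ3=011110110 | 3Δ
t=1: Δ0=011110110 Δ1=001110110 | 1Δ
t=2: Δ0=001110110 Δ1=011110110 Δ2=011110010 Δ3=011010010 | 3Δ
t=3: Δ0=011010010 Δ1=001010010 | 1Δ
t=4: Δ0=001010010 Δ1=011010010 Δ2=011010110 Δ3=011110110 | 3Δ
t=5: Δ0=011110110 Δ1=001110110 | 1Δ
t=6: Δ0=001110110 Δ1=011110110 Δ2=011110010 Δ3=011010010 | 3Δ
t=7: Δ0=011010010 Δ1=001010010 | 1Δ
t=8: Δ0=001010010 Δ1=011010010 Δ2=011010110 Δ3=011110110 | 3Δ
t=9: Δ0=011110110 Δ1=001110110 | 1Δ
t=10: Δ0=001110110 Δ1=011110110 Δ2=011110010 Δ3=011010010 | 3Δ
t=11: Δ0=011010010 Δ1=001010010 | 1Δ
t=12: Δ0=001010010 Δ1=011010010 Δ2=011010110 Δ3=011110110 | 3Δ
t=13: Δ0=011110110 Δ1=001110110 | 1Δ
t=14: Δ0=001110110 Δ1=011110110 Δ2=011110010 Δ3=011010010 | 3Δ
t=15: Δ0=011010010 Δ1=001010010 | 1Δ
t=16: Δ0=001010010 Δ1=011010010 Δ2=011010110 Δ3=011110110 | 3Δ
t=17: Δ0=011110110 Δ1=001110110 | 1Δ
t=18: Δ0=001110110 Δ1=011110110 Δ2=011110010 Δ3=011010010 | 3Δ
t=19: Δ0=011010010 Δ1=001010010 | 1Δ

1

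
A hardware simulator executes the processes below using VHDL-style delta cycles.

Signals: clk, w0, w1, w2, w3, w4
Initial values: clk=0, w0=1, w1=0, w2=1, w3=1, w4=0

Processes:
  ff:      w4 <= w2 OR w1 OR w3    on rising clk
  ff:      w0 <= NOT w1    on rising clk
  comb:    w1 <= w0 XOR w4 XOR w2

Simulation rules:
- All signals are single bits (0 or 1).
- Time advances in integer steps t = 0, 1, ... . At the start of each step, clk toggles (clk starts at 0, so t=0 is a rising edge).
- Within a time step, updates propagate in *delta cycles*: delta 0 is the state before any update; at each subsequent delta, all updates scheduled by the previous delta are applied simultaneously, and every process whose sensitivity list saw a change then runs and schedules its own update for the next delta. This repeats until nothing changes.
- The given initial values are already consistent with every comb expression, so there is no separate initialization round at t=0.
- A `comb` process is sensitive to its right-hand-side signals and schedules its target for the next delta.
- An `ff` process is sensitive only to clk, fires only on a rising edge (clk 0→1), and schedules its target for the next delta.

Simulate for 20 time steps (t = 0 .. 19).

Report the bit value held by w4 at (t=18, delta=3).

t=0 Δ0: w4=0 w2=1 clk=0 w1=0 w0=1 w3=1
  Δ1: clk:0→1
  Δ2: w4:0→1
  Δ3: w1:0→1
  (3Δ to stable)
t=1 Δ0: w4=1 w2=1 clk=1 w1=1 w0=1 w3=1
  Δ1: clk:1→0
  (1Δ to stable)
t=2 Δ0: w4=1 w2=1 clk=0 w1=1 w0=1 w3=1
  Δ1: clk:0→1
  Δ2: w0:1→0
  Δ3: w1:1→0
  (3Δ to stable)
t=3 Δ0: w4=1 w2=1 clk=1 w1=0 w0=0 w3=1
  Δ1: clk:1→0
  (1Δ to stable)
t=4 Δ0: w4=1 w2=1 clk=0 w1=0 w0=0 w3=1
  Δ1: clk:0→1
  Δ2: w0:0→1
  Δ3: w1:0→1
  (3Δ to stable)
t=5 Δ0: w4=1 w2=1 clk=1 w1=1 w0=1 w3=1
  Δ1: clk:1→0
  (1Δ to stable)
t=6 Δ0: w4=1 w2=1 clk=0 w1=1 w0=1 w3=1
  Δ1: clk:0→1
  Δ2: w0:1→0
  Δ3: w1:1→0
  (3Δ to stable)
t=7 Δ0: w4=1 w2=1 clk=1 w1=0 w0=0 w3=1
  Δ1: clk:1→0
  (1Δ to stable)
t=8 Δ0: w4=1 w2=1 clk=0 w1=0 w0=0 w3=1
  Δ1: clk:0→1
  Δ2: w0:0→1
  Δ3: w1:0→1
  (3Δ to stable)
t=9 Δ0: w4=1 w2=1 clk=1 w1=1 w0=1 w3=1
  Δ1: clk:1→0
  (1Δ to stable)
t=10 Δ0: w4=1 w2=1 clk=0 w1=1 w0=1 w3=1
  Δ1: clk:0→1
  Δ2: w0:1→0
  Δ3: w1:1→0
  (3Δ to stable)
t=11 Δ0: w4=1 w2=1 clk=1 w1=0 w0=0 w3=1
  Δ1: clk:1→0
  (1Δ to stable)
t=12 Δ0: w4=1 w2=1 clk=0 w1=0 w0=0 w3=1
  Δ1: clk:0→1
  Δ2: w0:0→1
  Δ3: w1:0→1
  (3Δ to stable)
t=13 Δ0: w4=1 w2=1 clk=1 w1=1 w0=1 w3=1
  Δ1: clk:1→0
  (1Δ to stable)
t=14 Δ0: w4=1 w2=1 clk=0 w1=1 w0=1 w3=1
  Δ1: clk:0→1
  Δ2: w0:1→0
  Δ3: w1:1→0
  (3Δ to stable)
t=15 Δ0: w4=1 w2=1 clk=1 w1=0 w0=0 w3=1
  Δ1: clk:1→0
  (1Δ to stable)
t=16 Δ0: w4=1 w2=1 clk=0 w1=0 w0=0 w3=1
  Δ1: clk:0→1
  Δ2: w0:0→1
  Δ3: w1:0→1
  (3Δ to stable)
t=17 Δ0: w4=1 w2=1 clk=1 w1=1 w0=1 w3=1
  Δ1: clk:1→0
  (1Δ to stable)
t=18 Δ0: w4=1 w2=1 clk=0 w1=1 w0=1 w3=1
  Δ1: clk:0→1
  Δ2: w0:1→0
  Δ3: w1:1→0
  (3Δ to stable)
t=19 Δ0: w4=1 w2=1 clk=1 w1=0 w0=0 w3=1
  Δ1: clk:1→0
  (1Δ to stable)

1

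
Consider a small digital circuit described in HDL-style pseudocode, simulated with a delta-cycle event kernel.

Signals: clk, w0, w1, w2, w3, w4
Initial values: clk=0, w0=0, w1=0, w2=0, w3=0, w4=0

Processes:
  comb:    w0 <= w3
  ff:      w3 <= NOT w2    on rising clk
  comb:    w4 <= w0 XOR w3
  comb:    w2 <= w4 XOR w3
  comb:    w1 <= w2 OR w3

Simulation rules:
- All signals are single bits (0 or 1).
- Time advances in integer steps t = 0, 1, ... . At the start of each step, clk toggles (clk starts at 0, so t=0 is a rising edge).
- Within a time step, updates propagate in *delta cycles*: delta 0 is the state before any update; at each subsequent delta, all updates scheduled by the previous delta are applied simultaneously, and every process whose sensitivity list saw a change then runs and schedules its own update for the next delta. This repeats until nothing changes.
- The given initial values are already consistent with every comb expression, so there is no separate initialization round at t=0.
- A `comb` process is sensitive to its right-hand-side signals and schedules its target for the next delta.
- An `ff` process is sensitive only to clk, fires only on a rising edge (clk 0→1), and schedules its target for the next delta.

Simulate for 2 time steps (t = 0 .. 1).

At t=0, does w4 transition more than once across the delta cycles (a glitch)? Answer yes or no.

[bits: w0,w1,w2,w4,clk,w3]
t=0: Δ0=000000 Δ1=000010 Δ2=000011 Δ3=111111 Δ4=110011 Δ5=111011 | 5Δ
t=1: Δ0=111011 Δ1=111001 | 1Δ

yes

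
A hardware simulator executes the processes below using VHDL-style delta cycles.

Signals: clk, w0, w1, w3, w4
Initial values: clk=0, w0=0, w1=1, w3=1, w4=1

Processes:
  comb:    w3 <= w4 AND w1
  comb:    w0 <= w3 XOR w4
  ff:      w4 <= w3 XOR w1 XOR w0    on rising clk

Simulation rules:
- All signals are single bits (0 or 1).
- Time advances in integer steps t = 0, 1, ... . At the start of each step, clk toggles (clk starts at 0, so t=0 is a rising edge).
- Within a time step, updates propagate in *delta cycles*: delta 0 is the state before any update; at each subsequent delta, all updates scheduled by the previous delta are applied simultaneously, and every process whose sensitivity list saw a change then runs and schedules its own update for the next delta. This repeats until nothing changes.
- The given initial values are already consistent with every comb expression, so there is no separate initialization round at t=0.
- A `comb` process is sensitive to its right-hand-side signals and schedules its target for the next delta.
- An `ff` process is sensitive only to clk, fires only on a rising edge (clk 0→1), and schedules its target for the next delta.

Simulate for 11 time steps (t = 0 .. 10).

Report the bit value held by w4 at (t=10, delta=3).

[bits: w4,w0,clk,w3,w1]
t=0: Δ0=10011 Δ1=10111 Δ2=00111 Δ3=01101 Δ4=00101 | 4Δ
t=1: Δ0=00101 Δ1=00001 | 1Δ
t=2: Δ0=00001 Δ1=00101 Δ2=10101 Δ3=11111 Δ4=10111 | 4Δ
t=3: Δ0=10111 Δ1=10011 | 1Δ
t=4: Δ0=10011 Δ1=10111 Δ2=00111 Δ3=01101 Δ4=00101 | 4Δ
t=5: Δ0=00101 Δ1=00001 | 1Δ
t=6: Δ0=00001 Δ1=00101 Δ2=10101 Δ3=11111 Δ4=10111 | 4Δ
t=7: Δ0=10111 Δ1=10011 | 1Δ
t=8: Δ0=10011 Δ1=10111 Δ2=00111 Δ3=01101 Δ4=00101 | 4Δ
t=9: Δ0=00101 Δ1=00001 | 1Δ
t=10: Δ0=00001 Δ1=00101 Δ2=10101 Δ3=11111 Δ4=10111 | 4Δ

1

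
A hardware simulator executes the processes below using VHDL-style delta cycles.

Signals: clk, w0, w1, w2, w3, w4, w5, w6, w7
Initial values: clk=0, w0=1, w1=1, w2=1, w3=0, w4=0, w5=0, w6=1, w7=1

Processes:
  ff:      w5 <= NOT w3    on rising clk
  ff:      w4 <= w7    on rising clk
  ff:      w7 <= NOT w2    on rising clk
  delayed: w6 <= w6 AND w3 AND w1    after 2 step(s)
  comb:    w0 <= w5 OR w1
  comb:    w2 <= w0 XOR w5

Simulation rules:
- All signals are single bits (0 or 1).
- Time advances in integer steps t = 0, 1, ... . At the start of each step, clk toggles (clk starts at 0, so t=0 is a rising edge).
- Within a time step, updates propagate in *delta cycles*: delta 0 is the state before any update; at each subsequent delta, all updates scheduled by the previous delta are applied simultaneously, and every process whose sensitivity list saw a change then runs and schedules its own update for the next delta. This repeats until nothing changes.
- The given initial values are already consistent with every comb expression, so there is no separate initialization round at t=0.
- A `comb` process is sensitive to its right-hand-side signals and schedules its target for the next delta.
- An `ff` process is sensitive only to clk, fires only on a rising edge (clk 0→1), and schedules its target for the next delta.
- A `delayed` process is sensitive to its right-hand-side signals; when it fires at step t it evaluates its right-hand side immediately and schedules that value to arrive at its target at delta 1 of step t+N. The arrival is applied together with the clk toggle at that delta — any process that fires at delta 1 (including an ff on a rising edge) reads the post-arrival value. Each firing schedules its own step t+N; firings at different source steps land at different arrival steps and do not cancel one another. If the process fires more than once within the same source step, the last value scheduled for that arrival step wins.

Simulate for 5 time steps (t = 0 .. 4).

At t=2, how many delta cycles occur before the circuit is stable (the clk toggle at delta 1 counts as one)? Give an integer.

2

[bits: w6,w7,w2,w3,w4,w0,w5,clk,w1]
t=0: Δ0=111001001 Δ1=111001011 Δ2=101011111 Δ3=100011111 | 3Δ
t=1: Δ0=100011111 Δ1=100011101 | 1Δ
t=2: Δ0=100011101 Δ1=100011111 Δ2=110001111 | 2Δ
t=3: Δ0=110001111 Δ1=110001101 | 1Δ
t=4: Δ0=110001101 Δ1=110001111 Δ2=110011111 | 2Δ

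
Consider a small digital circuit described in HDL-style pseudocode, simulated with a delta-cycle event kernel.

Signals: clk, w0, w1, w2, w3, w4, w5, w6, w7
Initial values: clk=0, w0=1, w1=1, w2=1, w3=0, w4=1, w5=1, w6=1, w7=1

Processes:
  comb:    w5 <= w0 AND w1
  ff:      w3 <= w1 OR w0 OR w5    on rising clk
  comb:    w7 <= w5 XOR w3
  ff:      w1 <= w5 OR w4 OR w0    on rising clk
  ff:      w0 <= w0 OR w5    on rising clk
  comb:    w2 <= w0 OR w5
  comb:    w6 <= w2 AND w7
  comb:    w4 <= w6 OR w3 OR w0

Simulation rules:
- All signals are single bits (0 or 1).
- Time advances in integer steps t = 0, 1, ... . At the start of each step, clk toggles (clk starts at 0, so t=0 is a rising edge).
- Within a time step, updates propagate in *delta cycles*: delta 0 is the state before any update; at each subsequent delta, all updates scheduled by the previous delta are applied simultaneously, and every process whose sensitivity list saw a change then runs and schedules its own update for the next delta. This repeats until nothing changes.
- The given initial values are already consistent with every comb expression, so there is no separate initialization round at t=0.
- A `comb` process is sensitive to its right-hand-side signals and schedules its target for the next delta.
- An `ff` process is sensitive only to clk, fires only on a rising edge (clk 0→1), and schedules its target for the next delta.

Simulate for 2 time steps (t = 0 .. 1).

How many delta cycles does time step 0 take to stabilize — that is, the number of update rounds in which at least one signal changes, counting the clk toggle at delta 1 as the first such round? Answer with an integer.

4

t0.Δ0 w0=1 w7=1 clk=0 w4=1 w2=1 w6=1 w1=1 w3=0 w5=1
t0.Δ1 w0=1 w7=1 clk=1 w4=1 w2=1 w6=1 w1=1 w3=0 w5=1
t0.Δ2 w0=1 w7=1 clk=1 w4=1 w2=1 w6=1 w1=1 w3=1 w5=1
t0.Δ3 w0=1 w7=0 clk=1 w4=1 w2=1 w6=1 w1=1 w3=1 w5=1
t0.Δ4 w0=1 w7=0 clk=1 w4=1 w2=1 w6=0 w1=1 w3=1 w5=1
t1.Δ0 w0=1 w7=0 clk=1 w4=1 w2=1 w6=0 w1=1 w3=1 w5=1
t1.Δ1 w0=1 w7=0 clk=0 w4=1 w2=1 w6=0 w1=1 w3=1 w5=1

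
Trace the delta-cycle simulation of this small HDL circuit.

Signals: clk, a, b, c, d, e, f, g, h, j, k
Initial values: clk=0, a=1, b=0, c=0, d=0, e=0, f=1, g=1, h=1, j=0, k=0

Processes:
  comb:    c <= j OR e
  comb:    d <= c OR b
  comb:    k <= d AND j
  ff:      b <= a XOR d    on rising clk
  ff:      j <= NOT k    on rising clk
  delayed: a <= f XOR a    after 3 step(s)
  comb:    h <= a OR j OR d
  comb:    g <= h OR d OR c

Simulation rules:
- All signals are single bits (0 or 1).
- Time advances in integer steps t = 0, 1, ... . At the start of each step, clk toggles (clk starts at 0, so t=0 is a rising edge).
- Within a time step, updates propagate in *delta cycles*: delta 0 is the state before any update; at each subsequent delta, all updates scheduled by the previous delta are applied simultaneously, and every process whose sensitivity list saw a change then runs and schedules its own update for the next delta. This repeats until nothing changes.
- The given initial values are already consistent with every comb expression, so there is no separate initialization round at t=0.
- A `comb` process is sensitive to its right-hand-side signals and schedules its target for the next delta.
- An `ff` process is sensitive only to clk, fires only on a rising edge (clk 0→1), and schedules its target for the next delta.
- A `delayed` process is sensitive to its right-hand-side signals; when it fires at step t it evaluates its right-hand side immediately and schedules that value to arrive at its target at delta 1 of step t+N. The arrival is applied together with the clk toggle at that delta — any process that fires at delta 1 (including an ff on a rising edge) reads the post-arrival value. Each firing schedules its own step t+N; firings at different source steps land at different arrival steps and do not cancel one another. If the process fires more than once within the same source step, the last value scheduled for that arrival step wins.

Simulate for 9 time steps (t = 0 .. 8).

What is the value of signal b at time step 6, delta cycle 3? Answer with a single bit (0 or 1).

t=0 Δ0: f=1 k=0 a=1 h=1 d=0 c=0 e=0 g=1 b=0 j=0 clk=0
  Δ1: clk:0→1
  Δ2: b:0→1, j:0→1
  Δ3: d:0→1, c:0→1
  Δ4: k:0→1
  (4Δ to stable)
t=1 Δ0: f=1 k=1 a=1 h=1 d=1 c=1 e=0 g=1 b=1 j=1 clk=1
  Δ1: clk:1→0
  (1Δ to stable)
t=2 Δ0: f=1 k=1 a=1 h=1 d=1 c=1 e=0 g=1 b=1 j=1 clk=0
  Δ1: clk:0→1
  Δ2: b:1→0, j:1→0
  Δ3: k:1→0, c:1→0
  Δ4: d:1→0
  (4Δ to stable)
t=3 Δ0: f=1 k=0 a=1 h=1 d=0 c=0 e=0 g=1 b=0 j=0 clk=1
  Δ1: clk:1→0
  (1Δ to stable)
t=4 Δ0: f=1 k=0 a=1 h=1 d=0 c=0 e=0 g=1 b=0 j=0 clk=0
  Δ1: clk:0→1
  Δ2: b:0→1, j:0→1
  Δ3: d:0→1, c:0→1
  Δ4: k:0→1
  (4Δ to stable)
t=5 Δ0: f=1 k=1 a=1 h=1 d=1 c=1 e=0 g=1 b=1 j=1 clk=1
  Δ1: clk:1→0
  (1Δ to stable)
t=6 Δ0: f=1 k=1 a=1 h=1 d=1 c=1 e=0 g=1 b=1 j=1 clk=0
  Δ1: clk:0→1
  Δ2: b:1→0, j:1→0
  Δ3: k:1→0, c:1→0
  Δ4: d:1→0
  (4Δ to stable)
t=7 Δ0: f=1 k=0 a=1 h=1 d=0 c=0 e=0 g=1 b=0 j=0 clk=1
  Δ1: clk:1→0
  (1Δ to stable)
t=8 Δ0: f=1 k=0 a=1 h=1 d=0 c=0 e=0 g=1 b=0 j=0 clk=0
  Δ1: clk:0→1
  Δ2: b:0→1, j:0→1
  Δ3: d:0→1, c:0→1
  Δ4: k:0→1
  (4Δ to stable)

0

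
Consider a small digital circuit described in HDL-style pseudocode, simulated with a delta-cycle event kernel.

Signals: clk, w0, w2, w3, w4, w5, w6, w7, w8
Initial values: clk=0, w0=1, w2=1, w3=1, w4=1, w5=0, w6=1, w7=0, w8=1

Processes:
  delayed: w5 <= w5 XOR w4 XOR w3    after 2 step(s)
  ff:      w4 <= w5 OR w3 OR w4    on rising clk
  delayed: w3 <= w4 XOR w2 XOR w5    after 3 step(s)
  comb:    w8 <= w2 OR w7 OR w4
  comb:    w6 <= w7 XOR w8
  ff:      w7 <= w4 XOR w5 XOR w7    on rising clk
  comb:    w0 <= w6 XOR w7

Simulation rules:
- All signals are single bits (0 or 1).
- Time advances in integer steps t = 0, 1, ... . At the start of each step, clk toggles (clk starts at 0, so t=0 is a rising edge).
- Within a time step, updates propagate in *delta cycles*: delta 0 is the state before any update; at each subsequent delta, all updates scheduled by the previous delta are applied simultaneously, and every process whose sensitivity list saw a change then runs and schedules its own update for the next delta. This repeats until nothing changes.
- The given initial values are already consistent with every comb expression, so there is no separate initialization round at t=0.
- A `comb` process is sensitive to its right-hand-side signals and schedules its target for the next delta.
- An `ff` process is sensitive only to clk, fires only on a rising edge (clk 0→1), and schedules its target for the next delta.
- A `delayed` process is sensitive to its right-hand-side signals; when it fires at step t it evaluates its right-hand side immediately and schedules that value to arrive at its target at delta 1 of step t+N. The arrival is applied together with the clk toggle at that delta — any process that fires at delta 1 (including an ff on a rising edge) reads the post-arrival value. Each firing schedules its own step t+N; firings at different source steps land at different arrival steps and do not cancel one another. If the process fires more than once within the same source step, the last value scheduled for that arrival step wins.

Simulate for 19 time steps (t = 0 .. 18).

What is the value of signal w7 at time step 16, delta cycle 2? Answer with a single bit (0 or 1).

1

t=0 Δ0: w7=0 w4=1 w6=1 w8=1 w5=0 clk=0 w2=1 w3=1 w0=1
  Δ1: clk:0→1
  Δ2: w7:0→1
  Δ3: w6:1→0, w0:1→0
  Δ4: w0:0→1
  (4Δ to stable)
t=1 Δ0: w7=1 w4=1 w6=0 w8=1 w5=0 clk=1 w2=1 w3=1 w0=1
  Δ1: clk:1→0
  (1Δ to stable)
t=2 Δ0: w7=1 w4=1 w6=0 w8=1 w5=0 clk=0 w2=1 w3=1 w0=1
  Δ1: clk:0→1
  Δ2: w7:1→0
  Δ3: w6:0→1, w0:1→0
  Δ4: w0:0→1
  (4Δ to stable)
t=3 Δ0: w7=0 w4=1 w6=1 w8=1 w5=0 clk=1 w2=1 w3=1 w0=1
  Δ1: clk:1→0
  (1Δ to stable)
t=4 Δ0: w7=0 w4=1 w6=1 w8=1 w5=0 clk=0 w2=1 w3=1 w0=1
  Δ1: clk:0→1
  Δ2: w7:0→1
  Δ3: w6:1→0, w0:1→0
  Δ4: w0:0→1
  (4Δ to stable)
t=5 Δ0: w7=1 w4=1 w6=0 w8=1 w5=0 clk=1 w2=1 w3=1 w0=1
  Δ1: clk:1→0
  (1Δ to stable)
t=6 Δ0: w7=1 w4=1 w6=0 w8=1 w5=0 clk=0 w2=1 w3=1 w0=1
  Δ1: clk:0→1
  Δ2: w7:1→0
  Δ3: w6:0→1, w0:1→0
  Δ4: w0:0→1
  (4Δ to stable)
t=7 Δ0: w7=0 w4=1 w6=1 w8=1 w5=0 clk=1 w2=1 w3=1 w0=1
  Δ1: clk:1→0
  (1Δ to stable)
t=8 Δ0: w7=0 w4=1 w6=1 w8=1 w5=0 clk=0 w2=1 w3=1 w0=1
  Δ1: clk:0→1
  Δ2: w7:0→1
  Δ3: w6:1→0, w0:1→0
  Δ4: w0:0→1
  (4Δ to stable)
t=9 Δ0: w7=1 w4=1 w6=0 w8=1 w5=0 clk=1 w2=1 w3=1 w0=1
  Δ1: clk:1→0
  (1Δ to stable)
t=10 Δ0: w7=1 w4=1 w6=0 w8=1 w5=0 clk=0 w2=1 w3=1 w0=1
  Δ1: clk:0→1
  Δ2: w7:1→0
  Δ3: w6:0→1, w0:1→0
  Δ4: w0:0→1
  (4Δ to stable)
t=11 Δ0: w7=0 w4=1 w6=1 w8=1 w5=0 clk=1 w2=1 w3=1 w0=1
  Δ1: clk:1→0
  (1Δ to stable)
t=12 Δ0: w7=0 w4=1 w6=1 w8=1 w5=0 clk=0 w2=1 w3=1 w0=1
  Δ1: clk:0→1
  Δ2: w7:0→1
  Δ3: w6:1→0, w0:1→0
  Δ4: w0:0→1
  (4Δ to stable)
t=13 Δ0: w7=1 w4=1 w6=0 w8=1 w5=0 clk=1 w2=1 w3=1 w0=1
  Δ1: clk:1→0
  (1Δ to stable)
t=14 Δ0: w7=1 w4=1 w6=0 w8=1 w5=0 clk=0 w2=1 w3=1 w0=1
  Δ1: clk:0→1
  Δ2: w7:1→0
  Δ3: w6:0→1, w0:1→0
  Δ4: w0:0→1
  (4Δ to stable)
t=15 Δ0: w7=0 w4=1 w6=1 w8=1 w5=0 clk=1 w2=1 w3=1 w0=1
  Δ1: clk:1→0
  (1Δ to stable)
t=16 Δ0: w7=0 w4=1 w6=1 w8=1 w5=0 clk=0 w2=1 w3=1 w0=1
  Δ1: clk:0→1
  Δ2: w7:0→1
  Δ3: w6:1→0, w0:1→0
  Δ4: w0:0→1
  (4Δ to stable)
t=17 Δ0: w7=1 w4=1 w6=0 w8=1 w5=0 clk=1 w2=1 w3=1 w0=1
  Δ1: clk:1→0
  (1Δ to stable)
t=18 Δ0: w7=1 w4=1 w6=0 w8=1 w5=0 clk=0 w2=1 w3=1 w0=1
  Δ1: clk:0→1
  Δ2: w7:1→0
  Δ3: w6:0→1, w0:1→0
  Δ4: w0:0→1
  (4Δ to stable)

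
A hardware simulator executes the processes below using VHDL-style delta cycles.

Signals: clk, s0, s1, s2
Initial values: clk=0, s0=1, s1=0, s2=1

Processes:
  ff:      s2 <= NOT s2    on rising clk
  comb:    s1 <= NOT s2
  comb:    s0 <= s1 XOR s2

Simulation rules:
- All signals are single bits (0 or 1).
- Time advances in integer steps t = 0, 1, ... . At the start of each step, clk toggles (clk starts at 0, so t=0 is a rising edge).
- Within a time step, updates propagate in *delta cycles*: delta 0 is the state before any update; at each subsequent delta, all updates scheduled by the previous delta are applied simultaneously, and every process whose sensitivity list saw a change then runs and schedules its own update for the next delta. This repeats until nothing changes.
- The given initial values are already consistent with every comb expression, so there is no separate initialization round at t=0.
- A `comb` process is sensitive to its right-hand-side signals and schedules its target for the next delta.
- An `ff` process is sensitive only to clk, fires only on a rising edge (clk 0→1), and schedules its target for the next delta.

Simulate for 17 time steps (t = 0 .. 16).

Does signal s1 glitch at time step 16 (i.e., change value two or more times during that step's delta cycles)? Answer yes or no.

no

t0.Δ0 s1=0 s2=1 s0=1 clk=0
t0.Δ1 s1=0 s2=1 s0=1 clk=1
t0.Δ2 s1=0 s2=0 s0=1 clk=1
t0.Δ3 s1=1 s2=0 s0=0 clk=1
t0.Δ4 s1=1 s2=0 s0=1 clk=1
t1.Δ0 s1=1 s2=0 s0=1 clk=1
t1.Δ1 s1=1 s2=0 s0=1 clk=0
t2.Δ0 s1=1 s2=0 s0=1 clk=0
t2.Δ1 s1=1 s2=0 s0=1 clk=1
t2.Δ2 s1=1 s2=1 s0=1 clk=1
t2.Δ3 s1=0 s2=1 s0=0 clk=1
t2.Δ4 s1=0 s2=1 s0=1 clk=1
t3.Δ0 s1=0 s2=1 s0=1 clk=1
t3.Δ1 s1=0 s2=1 s0=1 clk=0
t4.Δ0 s1=0 s2=1 s0=1 clk=0
t4.Δ1 s1=0 s2=1 s0=1 clk=1
t4.Δ2 s1=0 s2=0 s0=1 clk=1
t4.Δ3 s1=1 s2=0 s0=0 clk=1
t4.Δ4 s1=1 s2=0 s0=1 clk=1
t5.Δ0 s1=1 s2=0 s0=1 clk=1
t5.Δ1 s1=1 s2=0 s0=1 clk=0
t6.Δ0 s1=1 s2=0 s0=1 clk=0
t6.Δ1 s1=1 s2=0 s0=1 clk=1
t6.Δ2 s1=1 s2=1 s0=1 clk=1
t6.Δ3 s1=0 s2=1 s0=0 clk=1
t6.Δ4 s1=0 s2=1 s0=1 clk=1
t7.Δ0 s1=0 s2=1 s0=1 clk=1
t7.Δ1 s1=0 s2=1 s0=1 clk=0
t8.Δ0 s1=0 s2=1 s0=1 clk=0
t8.Δ1 s1=0 s2=1 s0=1 clk=1
t8.Δ2 s1=0 s2=0 s0=1 clk=1
t8.Δ3 s1=1 s2=0 s0=0 clk=1
t8.Δ4 s1=1 s2=0 s0=1 clk=1
t9.Δ0 s1=1 s2=0 s0=1 clk=1
t9.Δ1 s1=1 s2=0 s0=1 clk=0
t10.Δ0 s1=1 s2=0 s0=1 clk=0
t10.Δ1 s1=1 s2=0 s0=1 clk=1
t10.Δ2 s1=1 s2=1 s0=1 clk=1
t10.Δ3 s1=0 s2=1 s0=0 clk=1
t10.Δ4 s1=0 s2=1 s0=1 clk=1
t11.Δ0 s1=0 s2=1 s0=1 clk=1
t11.Δ1 s1=0 s2=1 s0=1 clk=0
t12.Δ0 s1=0 s2=1 s0=1 clk=0
t12.Δ1 s1=0 s2=1 s0=1 clk=1
t12.Δ2 s1=0 s2=0 s0=1 clk=1
t12.Δ3 s1=1 s2=0 s0=0 clk=1
t12.Δ4 s1=1 s2=0 s0=1 clk=1
t13.Δ0 s1=1 s2=0 s0=1 clk=1
t13.Δ1 s1=1 s2=0 s0=1 clk=0
t14.Δ0 s1=1 s2=0 s0=1 clk=0
t14.Δ1 s1=1 s2=0 s0=1 clk=1
t14.Δ2 s1=1 s2=1 s0=1 clk=1
t14.Δ3 s1=0 s2=1 s0=0 clk=1
t14.Δ4 s1=0 s2=1 s0=1 clk=1
t15.Δ0 s1=0 s2=1 s0=1 clk=1
t15.Δ1 s1=0 s2=1 s0=1 clk=0
t16.Δ0 s1=0 s2=1 s0=1 clk=0
t16.Δ1 s1=0 s2=1 s0=1 clk=1
t16.Δ2 s1=0 s2=0 s0=1 clk=1
t16.Δ3 s1=1 s2=0 s0=0 clk=1
t16.Δ4 s1=1 s2=0 s0=1 clk=1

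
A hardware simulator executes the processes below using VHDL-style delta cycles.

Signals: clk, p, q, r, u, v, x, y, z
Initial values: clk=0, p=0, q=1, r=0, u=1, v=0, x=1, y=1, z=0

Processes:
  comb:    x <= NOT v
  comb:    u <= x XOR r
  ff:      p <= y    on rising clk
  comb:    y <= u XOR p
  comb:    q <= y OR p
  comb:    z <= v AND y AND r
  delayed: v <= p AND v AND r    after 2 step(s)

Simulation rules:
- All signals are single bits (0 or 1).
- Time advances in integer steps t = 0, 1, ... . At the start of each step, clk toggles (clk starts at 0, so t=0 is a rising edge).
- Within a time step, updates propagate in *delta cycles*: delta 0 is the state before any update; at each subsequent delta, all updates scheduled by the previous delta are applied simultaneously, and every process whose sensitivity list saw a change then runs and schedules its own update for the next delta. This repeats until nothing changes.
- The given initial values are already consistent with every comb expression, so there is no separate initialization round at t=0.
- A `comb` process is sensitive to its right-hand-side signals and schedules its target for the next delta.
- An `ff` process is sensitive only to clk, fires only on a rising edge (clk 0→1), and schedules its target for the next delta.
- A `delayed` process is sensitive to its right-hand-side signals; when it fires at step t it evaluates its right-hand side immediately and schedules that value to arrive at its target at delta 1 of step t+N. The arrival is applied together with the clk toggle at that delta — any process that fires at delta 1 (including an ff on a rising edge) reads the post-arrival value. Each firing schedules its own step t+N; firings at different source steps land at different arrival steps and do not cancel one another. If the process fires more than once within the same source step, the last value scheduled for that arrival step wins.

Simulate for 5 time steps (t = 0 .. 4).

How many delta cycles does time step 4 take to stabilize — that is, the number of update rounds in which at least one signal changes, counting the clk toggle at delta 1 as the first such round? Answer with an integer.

t=0 Δ0: clk=0 u=1 z=0 q=1 y=1 p=0 r=0 x=1 v=0
  Δ1: clk:0→1
  Δ2: p:0→1
  Δ3: y:1→0
  (3Δ to stable)
t=1 Δ0: clk=1 u=1 z=0 q=1 y=0 p=1 r=0 x=1 v=0
  Δ1: clk:1→0
  (1Δ to stable)
t=2 Δ0: clk=0 u=1 z=0 q=1 y=0 p=1 r=0 x=1 v=0
  Δ1: clk:0→1
  Δ2: p:1→0
  Δ3: q:1→0, y:0→1
  Δ4: q:0→1
  (4Δ to stable)
t=3 Δ0: clk=1 u=1 z=0 q=1 y=1 p=0 r=0 x=1 v=0
  Δ1: clk:1→0
  (1Δ to stable)
t=4 Δ0: clk=0 u=1 z=0 q=1 y=1 p=0 r=0 x=1 v=0
  Δ1: clk:0→1
  Δ2: p:0→1
  Δ3: y:1→0
  (3Δ to stable)

3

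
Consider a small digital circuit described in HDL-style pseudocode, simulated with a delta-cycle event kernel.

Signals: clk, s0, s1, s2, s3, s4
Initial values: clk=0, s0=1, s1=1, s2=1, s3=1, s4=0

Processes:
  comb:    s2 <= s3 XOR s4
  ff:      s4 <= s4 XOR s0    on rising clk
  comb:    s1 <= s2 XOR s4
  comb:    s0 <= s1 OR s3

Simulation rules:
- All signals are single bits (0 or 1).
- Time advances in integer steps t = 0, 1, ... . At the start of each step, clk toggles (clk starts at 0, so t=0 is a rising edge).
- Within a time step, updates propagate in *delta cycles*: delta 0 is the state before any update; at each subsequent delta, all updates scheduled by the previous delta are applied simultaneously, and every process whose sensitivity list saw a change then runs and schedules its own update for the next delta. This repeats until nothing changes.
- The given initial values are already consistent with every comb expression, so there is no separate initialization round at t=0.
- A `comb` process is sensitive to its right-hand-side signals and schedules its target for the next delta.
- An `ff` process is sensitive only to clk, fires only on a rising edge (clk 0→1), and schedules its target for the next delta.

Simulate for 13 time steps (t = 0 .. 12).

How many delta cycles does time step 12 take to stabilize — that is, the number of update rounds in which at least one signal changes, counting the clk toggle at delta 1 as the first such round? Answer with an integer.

[bits: s1,s3,s2,s0,s4,clk]
t=0: Δ0=111100 Δ1=111101 Δ2=111111 Δ3=010111 Δ4=110111 | 4Δ
t=1: Δ0=110111 Δ1=110110 | 1Δ
t=2: Δ0=110110 Δ1=110111 Δ2=110101 Δ3=011101 Δ4=111101 | 4Δ
t=3: Δ0=111101 Δ1=111100 | 1Δ
t=4: Δ0=111100 Δ1=111101 Δ2=111111 Δ3=010111 Δ4=110111 | 4Δ
t=5: Δ0=110111 Δ1=110110 | 1Δ
t=6: Δ0=110110 Δ1=110111 Δ2=110101 Δ3=011101 Δ4=111101 | 4Δ
t=7: Δ0=111101 Δ1=111100 | 1Δ
t=8: Δ0=111100 Δ1=111101 Δ2=111111 Δ3=010111 Δ4=110111 | 4Δ
t=9: Δ0=110111 Δ1=110110 | 1Δ
t=10: Δ0=110110 Δ1=110111 Δ2=110101 Δ3=011101 Δ4=111101 | 4Δ
t=11: Δ0=111101 Δ1=111100 | 1Δ
t=12: Δ0=111100 Δ1=111101 Δ2=111111 Δ3=010111 Δ4=110111 | 4Δ

4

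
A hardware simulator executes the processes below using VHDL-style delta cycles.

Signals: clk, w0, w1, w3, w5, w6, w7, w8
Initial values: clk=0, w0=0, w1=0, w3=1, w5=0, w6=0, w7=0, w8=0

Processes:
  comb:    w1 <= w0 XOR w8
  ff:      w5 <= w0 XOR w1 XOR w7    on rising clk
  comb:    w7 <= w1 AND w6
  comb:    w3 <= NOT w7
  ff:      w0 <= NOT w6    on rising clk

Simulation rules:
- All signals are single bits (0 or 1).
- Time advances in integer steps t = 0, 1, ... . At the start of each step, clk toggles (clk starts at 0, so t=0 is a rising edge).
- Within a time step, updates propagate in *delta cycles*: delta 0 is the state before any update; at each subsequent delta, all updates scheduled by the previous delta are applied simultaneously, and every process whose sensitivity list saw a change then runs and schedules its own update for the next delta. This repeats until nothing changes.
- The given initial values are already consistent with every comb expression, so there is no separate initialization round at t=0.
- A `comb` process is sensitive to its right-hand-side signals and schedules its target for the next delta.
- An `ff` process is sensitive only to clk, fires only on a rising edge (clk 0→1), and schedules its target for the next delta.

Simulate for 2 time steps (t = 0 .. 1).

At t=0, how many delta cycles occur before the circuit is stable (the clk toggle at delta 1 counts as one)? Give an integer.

3

t0.Δ0 w3=1 w0=0 w8=0 w6=0 w7=0 w1=0 clk=0 w5=0
t0.Δ1 w3=1 w0=0 w8=0 w6=0 w7=0 w1=0 clk=1 w5=0
t0.Δ2 w3=1 w0=1 w8=0 w6=0 w7=0 w1=0 clk=1 w5=0
t0.Δ3 w3=1 w0=1 w8=0 w6=0 w7=0 w1=1 clk=1 w5=0
t1.Δ0 w3=1 w0=1 w8=0 w6=0 w7=0 w1=1 clk=1 w5=0
t1.Δ1 w3=1 w0=1 w8=0 w6=0 w7=0 w1=1 clk=0 w5=0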